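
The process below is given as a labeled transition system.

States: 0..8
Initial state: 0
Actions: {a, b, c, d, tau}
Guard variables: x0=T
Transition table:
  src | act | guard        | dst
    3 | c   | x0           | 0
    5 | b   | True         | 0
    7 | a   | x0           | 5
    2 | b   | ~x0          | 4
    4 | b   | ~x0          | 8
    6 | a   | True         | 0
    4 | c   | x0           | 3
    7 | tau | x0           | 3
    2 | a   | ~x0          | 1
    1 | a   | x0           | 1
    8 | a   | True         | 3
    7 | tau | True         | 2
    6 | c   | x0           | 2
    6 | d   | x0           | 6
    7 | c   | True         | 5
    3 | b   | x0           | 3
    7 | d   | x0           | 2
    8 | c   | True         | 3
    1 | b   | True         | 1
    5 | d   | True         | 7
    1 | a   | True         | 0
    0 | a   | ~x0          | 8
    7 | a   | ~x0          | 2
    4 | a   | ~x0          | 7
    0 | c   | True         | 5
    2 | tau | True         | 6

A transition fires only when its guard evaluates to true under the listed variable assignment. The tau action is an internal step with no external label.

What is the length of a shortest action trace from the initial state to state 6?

Breadth-first toward 6:
  Layer 0: {0}
  Layer 1: {5}
  Layer 2: {7}
  Layer 3: {2,3}
  Layer 4: {6}
6 enters at depth 4; path c·d·d·tau

Answer: 4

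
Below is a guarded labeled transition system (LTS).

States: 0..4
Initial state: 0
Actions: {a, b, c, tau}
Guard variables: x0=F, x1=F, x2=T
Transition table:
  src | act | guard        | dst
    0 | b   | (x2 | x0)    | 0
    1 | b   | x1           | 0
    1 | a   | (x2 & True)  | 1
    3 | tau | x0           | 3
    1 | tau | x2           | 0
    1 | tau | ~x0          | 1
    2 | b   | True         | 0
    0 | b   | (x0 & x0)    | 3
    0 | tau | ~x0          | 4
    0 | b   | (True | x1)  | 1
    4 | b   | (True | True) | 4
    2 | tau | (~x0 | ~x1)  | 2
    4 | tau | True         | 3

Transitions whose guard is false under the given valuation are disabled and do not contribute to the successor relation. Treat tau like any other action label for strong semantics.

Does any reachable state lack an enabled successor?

Answer: DEADLOCK at state 3

Trace:
Reach set: {0,1,3,4}
  0: b→0  b→1  tau→4  [deg 3]
  1: a→1  tau→0  tau→1  [deg 3]
  3: ∅  [STUCK]
  4: b→4  tau→3  [deg 2]
trace reaching 3: tau·tau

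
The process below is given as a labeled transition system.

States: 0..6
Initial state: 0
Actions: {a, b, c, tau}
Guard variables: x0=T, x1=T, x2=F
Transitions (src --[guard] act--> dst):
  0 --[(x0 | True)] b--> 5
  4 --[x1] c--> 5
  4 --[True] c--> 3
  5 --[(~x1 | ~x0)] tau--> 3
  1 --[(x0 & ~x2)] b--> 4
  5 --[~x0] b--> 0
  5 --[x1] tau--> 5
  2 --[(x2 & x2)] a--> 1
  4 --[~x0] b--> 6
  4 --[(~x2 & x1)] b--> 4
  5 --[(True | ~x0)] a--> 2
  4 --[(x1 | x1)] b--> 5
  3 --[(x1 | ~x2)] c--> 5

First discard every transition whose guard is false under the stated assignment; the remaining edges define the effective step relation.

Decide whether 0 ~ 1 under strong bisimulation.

Compute ~ classes (split until stable):
  round 0: {{0,1,2,3,4,5,6}}
  round 1: {{0,1},{2,6},{3},{4},{5}}
  round 2: {{0},{1},{2,6},{3},{4},{5}}
6 equivalence class(es) (converged in 3)
0∈{0}, 1∈{1}

Answer: NOT BISIMILAR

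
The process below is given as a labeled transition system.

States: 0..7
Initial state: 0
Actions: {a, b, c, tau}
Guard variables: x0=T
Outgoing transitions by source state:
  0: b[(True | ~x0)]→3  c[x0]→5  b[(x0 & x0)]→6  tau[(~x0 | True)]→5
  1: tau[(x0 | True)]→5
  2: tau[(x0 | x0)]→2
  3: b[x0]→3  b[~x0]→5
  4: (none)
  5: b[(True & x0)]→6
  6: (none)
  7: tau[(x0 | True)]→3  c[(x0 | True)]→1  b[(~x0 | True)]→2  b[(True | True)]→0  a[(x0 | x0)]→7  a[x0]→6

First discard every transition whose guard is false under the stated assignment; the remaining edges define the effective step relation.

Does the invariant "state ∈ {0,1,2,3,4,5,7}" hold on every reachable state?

Answer: INVARIANT VIOLATED at state 6

Trace:
Inv-set: {0,1,2,3,4,5,7}
Reach set: {0,3,5,6}
  0: ✓
  3: ✓
  5: ✓
  6: VIOLATES
counterexample path to 6: b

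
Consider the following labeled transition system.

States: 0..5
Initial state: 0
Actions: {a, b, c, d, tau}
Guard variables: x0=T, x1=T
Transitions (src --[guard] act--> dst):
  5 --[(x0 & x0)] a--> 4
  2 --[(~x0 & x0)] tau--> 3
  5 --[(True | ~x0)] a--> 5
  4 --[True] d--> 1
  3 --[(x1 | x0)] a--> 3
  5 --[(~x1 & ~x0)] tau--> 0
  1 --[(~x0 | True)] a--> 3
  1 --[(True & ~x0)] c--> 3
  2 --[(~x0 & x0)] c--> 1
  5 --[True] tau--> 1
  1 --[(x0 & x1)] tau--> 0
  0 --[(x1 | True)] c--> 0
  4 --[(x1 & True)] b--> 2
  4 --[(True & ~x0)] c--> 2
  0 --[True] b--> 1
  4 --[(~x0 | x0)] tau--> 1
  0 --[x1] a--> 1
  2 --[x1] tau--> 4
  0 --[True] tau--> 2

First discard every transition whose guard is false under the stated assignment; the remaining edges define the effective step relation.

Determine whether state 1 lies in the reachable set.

After dropping false guards: 14 live edges.
L0 = {0}
L1 = {1,2}  total {0,1,2}
L2 = {3,4}  total {0,1,2,3,4}
Reachable = {0,1,2,3,4}
witness 1: b

Answer: REACHABLE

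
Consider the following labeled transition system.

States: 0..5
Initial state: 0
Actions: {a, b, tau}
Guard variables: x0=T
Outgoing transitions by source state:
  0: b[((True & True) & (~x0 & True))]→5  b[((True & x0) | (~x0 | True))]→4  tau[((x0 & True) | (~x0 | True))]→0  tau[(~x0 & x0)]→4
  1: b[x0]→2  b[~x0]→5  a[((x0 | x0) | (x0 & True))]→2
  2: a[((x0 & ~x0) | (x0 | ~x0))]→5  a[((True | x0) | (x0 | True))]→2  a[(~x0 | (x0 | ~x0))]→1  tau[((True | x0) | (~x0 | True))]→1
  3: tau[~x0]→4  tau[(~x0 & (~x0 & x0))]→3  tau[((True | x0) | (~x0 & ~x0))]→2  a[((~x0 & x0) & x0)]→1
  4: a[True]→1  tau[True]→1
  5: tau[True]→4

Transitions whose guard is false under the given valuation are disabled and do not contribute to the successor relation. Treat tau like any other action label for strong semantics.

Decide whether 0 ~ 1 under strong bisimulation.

Refine partition for ~:
  π0 = {{0,1,2,3,4,5}}
  π1 = {{0},{1},{2,4},{3,5}}
  π2 = {{0},{1},{2},{3,5},{4}}
  π3 = {{0},{1},{2},{3},{4},{5}}
stable after 4 split(s): 6 block(s)
[0]={0}  [1]={1}

Answer: NOT BISIMILAR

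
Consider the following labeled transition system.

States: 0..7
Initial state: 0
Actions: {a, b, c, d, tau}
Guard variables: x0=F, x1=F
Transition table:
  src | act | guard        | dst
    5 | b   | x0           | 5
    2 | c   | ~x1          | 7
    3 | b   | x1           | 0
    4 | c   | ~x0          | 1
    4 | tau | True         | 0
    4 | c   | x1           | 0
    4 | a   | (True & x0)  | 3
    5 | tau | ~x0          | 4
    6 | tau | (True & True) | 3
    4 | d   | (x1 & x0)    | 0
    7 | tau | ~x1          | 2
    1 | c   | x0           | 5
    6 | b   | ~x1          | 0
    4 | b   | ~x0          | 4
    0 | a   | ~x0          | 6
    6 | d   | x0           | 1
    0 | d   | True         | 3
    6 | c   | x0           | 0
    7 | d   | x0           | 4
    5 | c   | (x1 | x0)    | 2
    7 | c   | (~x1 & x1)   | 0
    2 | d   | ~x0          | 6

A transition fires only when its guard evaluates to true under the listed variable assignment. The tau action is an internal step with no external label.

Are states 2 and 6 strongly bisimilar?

Refine partition for ~:
  π0 = {{0,1,2,3,4,5,6,7}}
  π1 = {{0},{1,3},{2},{4},{5,7},{6}}
  π2 = {{0},{1,3},{2},{4},{5},{6},{7}}
Fixed point at round 3; 7 class(es).
[2]={2}  [6]={6}

Answer: NOT BISIMILAR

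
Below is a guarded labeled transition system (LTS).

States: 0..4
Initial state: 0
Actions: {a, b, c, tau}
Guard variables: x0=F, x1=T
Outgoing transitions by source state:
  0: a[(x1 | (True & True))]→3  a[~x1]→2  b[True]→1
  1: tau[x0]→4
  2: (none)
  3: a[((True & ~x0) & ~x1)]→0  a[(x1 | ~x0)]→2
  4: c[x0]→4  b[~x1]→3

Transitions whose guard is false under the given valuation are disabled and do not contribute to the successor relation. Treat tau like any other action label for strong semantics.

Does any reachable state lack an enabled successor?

Answer: DEADLOCK at state 1

Analysis:
R = {0,1,2,3}
  0: a→3  b→1  [deg 2]
  1: ∅  [no exit]
  2: ∅  [no exit]
  3: a→2  [deg 1]
witness 1: b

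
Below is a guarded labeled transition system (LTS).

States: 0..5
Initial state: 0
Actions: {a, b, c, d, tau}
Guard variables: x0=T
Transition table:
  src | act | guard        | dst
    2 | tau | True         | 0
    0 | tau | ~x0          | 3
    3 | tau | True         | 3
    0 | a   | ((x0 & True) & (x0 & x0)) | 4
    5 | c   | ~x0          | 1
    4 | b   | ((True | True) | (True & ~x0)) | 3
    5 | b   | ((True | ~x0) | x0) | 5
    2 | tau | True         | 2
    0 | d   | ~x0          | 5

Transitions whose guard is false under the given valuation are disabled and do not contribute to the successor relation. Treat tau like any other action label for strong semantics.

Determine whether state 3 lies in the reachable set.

Answer: REACHABLE

Working:
After dropping false guards: 6 live edges.
L0 = {0}
L1 = {4}  now seen {0,4}
L2 = {3}  now seen {0,3,4}
Reachable = {0,3,4}
witness 3: a·b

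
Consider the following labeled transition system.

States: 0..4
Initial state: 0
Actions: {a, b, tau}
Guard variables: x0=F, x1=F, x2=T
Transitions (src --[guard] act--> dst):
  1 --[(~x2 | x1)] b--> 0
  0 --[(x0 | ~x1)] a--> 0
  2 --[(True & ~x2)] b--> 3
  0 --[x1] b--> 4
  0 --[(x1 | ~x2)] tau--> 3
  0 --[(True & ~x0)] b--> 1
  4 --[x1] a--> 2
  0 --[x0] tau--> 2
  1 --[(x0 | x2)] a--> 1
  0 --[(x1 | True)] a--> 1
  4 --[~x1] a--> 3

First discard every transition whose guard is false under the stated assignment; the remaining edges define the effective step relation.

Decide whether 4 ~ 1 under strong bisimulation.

Bisimulation quotient by refinement:
  P[0] = {{0,1,2,3,4}}
  P[1] = {{0},{1,4},{2,3}}
  P[2] = {{0},{1},{2,3},{4}}
Fixed point at round 3; 4 class(es).
[4]={4}  [1]={1}

Answer: NOT BISIMILAR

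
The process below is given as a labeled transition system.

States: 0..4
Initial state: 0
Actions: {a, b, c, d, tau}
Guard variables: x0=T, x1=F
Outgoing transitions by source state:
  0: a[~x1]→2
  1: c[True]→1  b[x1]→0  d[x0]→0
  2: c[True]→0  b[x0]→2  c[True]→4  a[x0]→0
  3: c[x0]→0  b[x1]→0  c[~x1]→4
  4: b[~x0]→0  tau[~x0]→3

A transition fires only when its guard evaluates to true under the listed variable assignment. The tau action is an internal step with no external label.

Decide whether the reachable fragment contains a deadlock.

Answer: DEADLOCK at state 4

Working:
Reachable = {0,2,4}
  0: a→2  [1 out]
  2: a→0  b→2  c→0  c→4  [4 out]
  4: ∅  [STUCK]
Path to 4: a·c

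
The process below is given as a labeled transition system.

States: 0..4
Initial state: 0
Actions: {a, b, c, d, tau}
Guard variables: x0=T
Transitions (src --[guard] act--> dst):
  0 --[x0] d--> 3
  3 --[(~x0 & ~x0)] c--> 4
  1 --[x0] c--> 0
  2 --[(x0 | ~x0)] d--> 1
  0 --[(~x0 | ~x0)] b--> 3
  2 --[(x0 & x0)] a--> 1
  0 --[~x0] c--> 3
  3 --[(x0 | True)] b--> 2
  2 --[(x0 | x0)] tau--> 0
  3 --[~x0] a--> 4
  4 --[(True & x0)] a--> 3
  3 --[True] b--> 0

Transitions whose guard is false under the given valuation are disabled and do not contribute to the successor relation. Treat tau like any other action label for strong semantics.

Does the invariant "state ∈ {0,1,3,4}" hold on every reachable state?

Allowed set {0,1,3,4}
R = {0,1,2,3}
  0: ok
  1: ok
  2: VIOLATES
  3: ok
counterexample path to 2: d·b

Answer: INVARIANT VIOLATED at state 2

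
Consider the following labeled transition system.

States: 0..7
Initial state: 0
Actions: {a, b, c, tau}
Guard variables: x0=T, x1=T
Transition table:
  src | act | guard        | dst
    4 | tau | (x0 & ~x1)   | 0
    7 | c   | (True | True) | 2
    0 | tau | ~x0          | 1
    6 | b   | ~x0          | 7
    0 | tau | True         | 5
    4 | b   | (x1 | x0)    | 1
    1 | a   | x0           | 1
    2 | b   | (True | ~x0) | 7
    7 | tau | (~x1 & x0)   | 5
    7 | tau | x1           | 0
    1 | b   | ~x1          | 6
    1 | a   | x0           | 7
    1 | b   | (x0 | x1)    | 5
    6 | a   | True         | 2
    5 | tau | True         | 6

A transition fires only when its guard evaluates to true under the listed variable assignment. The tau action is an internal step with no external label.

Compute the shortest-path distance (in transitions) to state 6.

Answer: 2

Working:
Layered search for 6:
  depth 0: {0}
  depth 1: {5}
  depth 2: {6}
depth(6)=2, e.g. tau·tau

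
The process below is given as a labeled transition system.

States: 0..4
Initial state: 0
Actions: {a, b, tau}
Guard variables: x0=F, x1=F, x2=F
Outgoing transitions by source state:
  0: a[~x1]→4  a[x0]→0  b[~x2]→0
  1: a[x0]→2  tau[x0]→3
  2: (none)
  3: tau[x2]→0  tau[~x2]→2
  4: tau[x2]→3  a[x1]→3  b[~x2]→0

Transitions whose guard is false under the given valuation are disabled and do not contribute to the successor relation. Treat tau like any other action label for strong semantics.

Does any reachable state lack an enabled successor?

Reachable = {0,4}
  0: a→4  b→0  [2 exit(s)]
  4: b→0  [1 exit(s)]

Answer: DEADLOCK-FREE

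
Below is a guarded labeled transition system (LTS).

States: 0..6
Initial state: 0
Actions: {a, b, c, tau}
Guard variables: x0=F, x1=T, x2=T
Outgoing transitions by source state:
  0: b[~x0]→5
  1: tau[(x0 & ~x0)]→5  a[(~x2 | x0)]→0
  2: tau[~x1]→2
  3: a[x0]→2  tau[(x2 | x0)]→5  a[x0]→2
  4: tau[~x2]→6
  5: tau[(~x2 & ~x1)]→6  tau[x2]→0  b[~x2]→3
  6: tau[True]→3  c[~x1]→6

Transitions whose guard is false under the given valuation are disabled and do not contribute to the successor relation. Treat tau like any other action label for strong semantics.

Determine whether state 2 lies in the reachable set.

Answer: UNREACHABLE

Analysis:
Guard filter leaves 4 enabled edge(s).
L0 = {0}
L1 = {5}  total {0,5}
Reachable = {0,5}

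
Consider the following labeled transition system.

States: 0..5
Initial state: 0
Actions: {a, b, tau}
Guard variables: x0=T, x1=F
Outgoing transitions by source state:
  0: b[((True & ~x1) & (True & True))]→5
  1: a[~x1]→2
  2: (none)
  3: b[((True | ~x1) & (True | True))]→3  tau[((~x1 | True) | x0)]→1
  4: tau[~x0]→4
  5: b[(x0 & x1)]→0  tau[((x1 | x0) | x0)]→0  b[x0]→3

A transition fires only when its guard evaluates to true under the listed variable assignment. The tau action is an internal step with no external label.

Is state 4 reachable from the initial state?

Answer: UNREACHABLE

Working:
6 transition(s) survive guard evaluation.
depth 0: {0}
depth 1: {5}  total {0,5}
depth 2: {3}  total {0,3,5}
depth 3: {1}  total {0,1,3,5}
depth 4: {2}  total {0,1,2,3,5}
R = {0,1,2,3,5}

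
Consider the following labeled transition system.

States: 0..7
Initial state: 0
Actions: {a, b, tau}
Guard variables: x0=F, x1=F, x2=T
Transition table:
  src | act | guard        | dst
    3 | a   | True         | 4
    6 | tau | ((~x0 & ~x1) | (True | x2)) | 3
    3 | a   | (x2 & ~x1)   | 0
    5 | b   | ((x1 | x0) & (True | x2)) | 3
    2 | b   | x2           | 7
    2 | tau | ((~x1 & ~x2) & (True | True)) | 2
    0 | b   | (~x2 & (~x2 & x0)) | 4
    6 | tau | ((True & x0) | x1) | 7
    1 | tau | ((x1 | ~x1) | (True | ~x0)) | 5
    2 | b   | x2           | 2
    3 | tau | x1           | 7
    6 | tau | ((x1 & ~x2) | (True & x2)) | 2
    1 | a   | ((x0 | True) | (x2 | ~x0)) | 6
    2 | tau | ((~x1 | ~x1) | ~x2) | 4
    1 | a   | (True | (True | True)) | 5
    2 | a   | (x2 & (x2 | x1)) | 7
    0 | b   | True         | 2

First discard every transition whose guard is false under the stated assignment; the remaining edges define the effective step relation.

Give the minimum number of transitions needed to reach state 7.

Layered search for 7:
  depth 0: {0}
  depth 1: {2}
  depth 2: {4,7}
first hit 7 at d=2 via b·a

Answer: 2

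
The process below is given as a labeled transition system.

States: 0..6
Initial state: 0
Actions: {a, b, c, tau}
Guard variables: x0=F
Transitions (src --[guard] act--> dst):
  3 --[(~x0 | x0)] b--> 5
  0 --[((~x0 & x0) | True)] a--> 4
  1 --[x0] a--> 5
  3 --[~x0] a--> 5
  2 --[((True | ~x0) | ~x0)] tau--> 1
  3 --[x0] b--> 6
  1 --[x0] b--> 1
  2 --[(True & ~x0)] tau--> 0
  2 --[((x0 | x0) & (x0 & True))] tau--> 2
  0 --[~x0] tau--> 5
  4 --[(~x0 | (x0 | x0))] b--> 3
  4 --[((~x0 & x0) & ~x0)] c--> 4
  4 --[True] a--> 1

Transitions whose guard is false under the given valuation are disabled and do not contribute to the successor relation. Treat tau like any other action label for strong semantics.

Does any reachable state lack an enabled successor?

R = {0,1,3,4,5}
  0: a→4  tau→5  [deg 2]
  1: ∅  [STUCK]
  3: a→5  b→5  [deg 2]
  4: a→1  b→3  [deg 2]
  5: ∅  [STUCK]
Path to 1: a·a

Answer: DEADLOCK at state 1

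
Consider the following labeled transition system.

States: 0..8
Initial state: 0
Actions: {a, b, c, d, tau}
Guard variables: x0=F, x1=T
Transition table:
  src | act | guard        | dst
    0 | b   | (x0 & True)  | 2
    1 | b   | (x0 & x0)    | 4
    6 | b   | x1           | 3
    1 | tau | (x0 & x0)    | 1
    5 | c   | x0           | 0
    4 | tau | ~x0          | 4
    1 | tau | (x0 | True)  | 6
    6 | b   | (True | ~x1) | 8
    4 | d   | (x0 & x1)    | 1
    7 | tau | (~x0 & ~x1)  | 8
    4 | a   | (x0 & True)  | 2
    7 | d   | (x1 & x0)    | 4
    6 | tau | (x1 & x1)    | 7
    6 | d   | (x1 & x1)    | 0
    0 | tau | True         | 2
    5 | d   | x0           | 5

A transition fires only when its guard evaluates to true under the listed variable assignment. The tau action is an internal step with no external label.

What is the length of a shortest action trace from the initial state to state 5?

Answer: UNREACHABLE

Working:
Layered search for 5:
  L0 = {0}
  L1 = {2}
5 never appears.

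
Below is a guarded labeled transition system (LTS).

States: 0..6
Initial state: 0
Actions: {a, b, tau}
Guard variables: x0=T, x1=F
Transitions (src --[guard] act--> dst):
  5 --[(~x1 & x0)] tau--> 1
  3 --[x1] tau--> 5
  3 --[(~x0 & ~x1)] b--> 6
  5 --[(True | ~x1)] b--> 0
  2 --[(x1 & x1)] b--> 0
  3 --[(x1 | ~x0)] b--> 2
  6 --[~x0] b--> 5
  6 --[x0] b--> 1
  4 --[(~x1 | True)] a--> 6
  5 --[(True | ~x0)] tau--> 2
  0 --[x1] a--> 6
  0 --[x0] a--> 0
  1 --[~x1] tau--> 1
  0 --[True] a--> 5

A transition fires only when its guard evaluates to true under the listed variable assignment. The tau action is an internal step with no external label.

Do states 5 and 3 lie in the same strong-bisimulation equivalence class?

Refine partition for ~:
  π0 = {{0,1,2,3,4,5,6}}
  π1 = {{0,4},{1},{2,3},{5},{6}}
  π2 = {{0},{1},{2,3},{4},{5},{6}}
Fixed point at round 3; 6 class(es).
[5]={5}  [3]={2,3}

Answer: NOT BISIMILAR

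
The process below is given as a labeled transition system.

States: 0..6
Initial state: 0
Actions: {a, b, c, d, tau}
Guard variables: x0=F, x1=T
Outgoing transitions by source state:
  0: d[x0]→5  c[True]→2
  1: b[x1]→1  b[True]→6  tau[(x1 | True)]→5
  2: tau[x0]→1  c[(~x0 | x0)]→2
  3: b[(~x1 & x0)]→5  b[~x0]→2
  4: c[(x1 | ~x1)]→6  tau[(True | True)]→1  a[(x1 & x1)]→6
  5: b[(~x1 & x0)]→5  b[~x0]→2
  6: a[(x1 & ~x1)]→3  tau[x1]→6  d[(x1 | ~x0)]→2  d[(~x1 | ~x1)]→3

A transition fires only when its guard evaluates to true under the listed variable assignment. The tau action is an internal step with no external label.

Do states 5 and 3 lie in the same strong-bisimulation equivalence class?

Answer: BISIMILAR

Working:
Refine partition for ~:
  π0 = {{0,1,2,3,4,5,6}}
  π1 = {{0,2},{1},{3,5},{4},{6}}
5 equivalence class(es) (converged in 2)
[5]={3,5}  [3]={3,5}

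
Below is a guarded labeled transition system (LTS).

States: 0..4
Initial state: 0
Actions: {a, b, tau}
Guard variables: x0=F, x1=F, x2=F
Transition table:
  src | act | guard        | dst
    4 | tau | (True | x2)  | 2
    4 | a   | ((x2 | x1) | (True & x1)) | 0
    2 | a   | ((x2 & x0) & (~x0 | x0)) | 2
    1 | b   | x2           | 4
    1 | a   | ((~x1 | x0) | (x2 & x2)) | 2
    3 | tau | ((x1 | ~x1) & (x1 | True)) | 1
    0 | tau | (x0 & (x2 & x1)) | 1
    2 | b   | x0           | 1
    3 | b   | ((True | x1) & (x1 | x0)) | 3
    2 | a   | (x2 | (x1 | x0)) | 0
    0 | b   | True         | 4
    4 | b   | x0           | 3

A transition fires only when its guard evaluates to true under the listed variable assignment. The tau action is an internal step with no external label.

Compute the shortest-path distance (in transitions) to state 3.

Layered search for 3:
  depth 0: {0}
  depth 1: {4}
  depth 2: {2}
3 never appears.

Answer: UNREACHABLE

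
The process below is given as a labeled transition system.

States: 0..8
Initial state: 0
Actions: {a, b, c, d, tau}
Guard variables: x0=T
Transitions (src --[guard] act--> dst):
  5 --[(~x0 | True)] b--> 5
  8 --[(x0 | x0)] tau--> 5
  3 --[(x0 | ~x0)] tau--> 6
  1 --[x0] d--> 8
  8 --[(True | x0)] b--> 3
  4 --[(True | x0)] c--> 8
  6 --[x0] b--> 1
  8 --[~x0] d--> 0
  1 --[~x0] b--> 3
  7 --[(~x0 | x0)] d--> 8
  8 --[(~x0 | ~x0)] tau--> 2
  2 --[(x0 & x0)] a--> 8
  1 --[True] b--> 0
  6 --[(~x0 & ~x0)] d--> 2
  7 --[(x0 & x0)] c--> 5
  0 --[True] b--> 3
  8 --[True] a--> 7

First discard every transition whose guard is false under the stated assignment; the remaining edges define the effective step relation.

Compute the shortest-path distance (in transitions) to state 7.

BFS to 7:
  Layer 0: {0}
  Layer 1: {3}
  Layer 2: {6}
  Layer 3: {1}
  Layer 4: {8}
  Layer 5: {5,7}
7 enters at depth 5; path b·tau·b·d·a

Answer: 5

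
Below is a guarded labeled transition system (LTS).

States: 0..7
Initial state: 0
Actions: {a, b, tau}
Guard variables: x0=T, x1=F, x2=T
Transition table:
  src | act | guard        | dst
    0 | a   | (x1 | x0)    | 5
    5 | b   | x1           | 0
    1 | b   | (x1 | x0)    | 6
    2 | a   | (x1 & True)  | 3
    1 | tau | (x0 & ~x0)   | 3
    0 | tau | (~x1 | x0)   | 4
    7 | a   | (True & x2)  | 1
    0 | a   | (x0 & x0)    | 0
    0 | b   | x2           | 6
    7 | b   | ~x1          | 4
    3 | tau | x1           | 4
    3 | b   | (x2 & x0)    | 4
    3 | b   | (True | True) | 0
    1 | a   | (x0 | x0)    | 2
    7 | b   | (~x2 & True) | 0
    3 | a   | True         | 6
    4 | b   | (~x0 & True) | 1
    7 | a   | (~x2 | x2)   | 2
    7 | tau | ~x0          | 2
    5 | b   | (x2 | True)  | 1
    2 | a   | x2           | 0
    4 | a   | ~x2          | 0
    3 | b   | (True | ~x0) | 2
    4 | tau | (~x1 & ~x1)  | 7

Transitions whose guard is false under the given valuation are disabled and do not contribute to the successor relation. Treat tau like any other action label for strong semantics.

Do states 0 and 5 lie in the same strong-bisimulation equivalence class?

Compute ~ classes (split until stable):
  P[0] = {{0,1,2,3,4,5,6,7}}
  P[1] = {{0},{1,3,7},{2},{4},{5},{6}}
  P[2] = {{0},{1},{2},{3},{4},{5},{6},{7}}
stable after 3 split(s): 8 block(s)
class of 0: {0}; class of 5: {5}

Answer: NOT BISIMILAR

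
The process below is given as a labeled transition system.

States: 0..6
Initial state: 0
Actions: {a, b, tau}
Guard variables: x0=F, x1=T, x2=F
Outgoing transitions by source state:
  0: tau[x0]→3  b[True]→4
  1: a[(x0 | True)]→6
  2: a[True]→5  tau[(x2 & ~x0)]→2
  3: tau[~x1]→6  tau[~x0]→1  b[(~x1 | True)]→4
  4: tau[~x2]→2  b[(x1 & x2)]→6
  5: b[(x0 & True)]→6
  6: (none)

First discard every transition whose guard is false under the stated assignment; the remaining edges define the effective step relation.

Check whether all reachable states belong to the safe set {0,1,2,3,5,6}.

Safe = {0,1,2,3,5,6}
Reachable = {0,2,4,5}
  0: ok
  2: ok
  4: ✗ unsafe
  5: ok
counterexample path to 4: b

Answer: INVARIANT VIOLATED at state 4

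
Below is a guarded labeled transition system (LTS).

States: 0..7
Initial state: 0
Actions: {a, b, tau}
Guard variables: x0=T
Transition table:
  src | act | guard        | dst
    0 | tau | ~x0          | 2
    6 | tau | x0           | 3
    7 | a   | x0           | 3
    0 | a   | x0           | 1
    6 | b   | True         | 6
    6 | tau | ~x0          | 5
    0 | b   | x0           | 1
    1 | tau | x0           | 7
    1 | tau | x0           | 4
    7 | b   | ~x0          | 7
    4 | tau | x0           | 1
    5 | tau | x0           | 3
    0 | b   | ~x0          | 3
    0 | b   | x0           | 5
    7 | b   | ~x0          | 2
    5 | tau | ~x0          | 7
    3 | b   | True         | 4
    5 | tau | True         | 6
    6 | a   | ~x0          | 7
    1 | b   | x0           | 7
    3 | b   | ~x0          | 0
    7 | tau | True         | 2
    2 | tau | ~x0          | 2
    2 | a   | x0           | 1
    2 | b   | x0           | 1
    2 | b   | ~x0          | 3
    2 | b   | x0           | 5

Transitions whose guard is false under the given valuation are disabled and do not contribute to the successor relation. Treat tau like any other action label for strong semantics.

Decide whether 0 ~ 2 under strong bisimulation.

Answer: BISIMILAR

Working:
Compute ~ classes (split until stable):
  round 0: {{0,1,2,3,4,5,6,7}}
  round 1: {{0,2},{1,6},{3},{4,5},{7}}
  round 2: {{0,2},{1},{3},{4},{5},{6},{7}}
Fixed point at round 3; 7 class(es).
class of 0: {0,2}; class of 2: {0,2}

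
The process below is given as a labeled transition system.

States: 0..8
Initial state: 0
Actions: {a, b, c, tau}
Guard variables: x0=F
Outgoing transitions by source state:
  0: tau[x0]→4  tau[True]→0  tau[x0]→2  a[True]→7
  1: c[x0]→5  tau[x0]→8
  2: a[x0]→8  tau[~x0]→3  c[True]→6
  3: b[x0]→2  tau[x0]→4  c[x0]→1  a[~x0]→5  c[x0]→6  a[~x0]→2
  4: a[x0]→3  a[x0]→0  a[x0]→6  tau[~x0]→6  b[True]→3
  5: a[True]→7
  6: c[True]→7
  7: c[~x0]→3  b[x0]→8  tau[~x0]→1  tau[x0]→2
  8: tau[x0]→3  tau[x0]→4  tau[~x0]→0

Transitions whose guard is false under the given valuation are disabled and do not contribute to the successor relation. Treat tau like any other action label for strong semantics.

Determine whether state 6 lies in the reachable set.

After dropping false guards: 13 live edges.
depth 0: {0}
depth 1: {7}  total {0,7}
depth 2: {1,3}  total {0,1,3,7}
depth 3: {2,5}  total {0,1,2,3,5,7}
depth 4: {6}  total {0,1,2,3,5,6,7}
Reach set: {0,1,2,3,5,6,7}
trace reaching 6: a·c·a·c

Answer: REACHABLE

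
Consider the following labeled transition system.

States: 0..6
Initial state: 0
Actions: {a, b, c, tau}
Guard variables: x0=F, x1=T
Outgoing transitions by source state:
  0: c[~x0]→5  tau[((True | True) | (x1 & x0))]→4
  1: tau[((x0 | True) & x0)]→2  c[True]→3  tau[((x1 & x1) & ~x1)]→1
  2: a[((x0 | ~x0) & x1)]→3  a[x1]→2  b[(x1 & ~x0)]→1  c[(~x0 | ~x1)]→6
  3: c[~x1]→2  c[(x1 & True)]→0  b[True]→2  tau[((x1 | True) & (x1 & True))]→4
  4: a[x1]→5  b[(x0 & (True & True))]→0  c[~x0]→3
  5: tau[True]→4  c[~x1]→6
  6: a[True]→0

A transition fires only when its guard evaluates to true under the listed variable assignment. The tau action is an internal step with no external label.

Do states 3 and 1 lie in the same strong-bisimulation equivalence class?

Compute ~ classes (split until stable):
  π0 = {{0,1,2,3,4,5,6}}
  π1 = {{0},{1},{2},{3},{4},{5},{6}}
Fixed point at round 2; 7 class(es).
class of 3: {3}; class of 1: {1}

Answer: NOT BISIMILAR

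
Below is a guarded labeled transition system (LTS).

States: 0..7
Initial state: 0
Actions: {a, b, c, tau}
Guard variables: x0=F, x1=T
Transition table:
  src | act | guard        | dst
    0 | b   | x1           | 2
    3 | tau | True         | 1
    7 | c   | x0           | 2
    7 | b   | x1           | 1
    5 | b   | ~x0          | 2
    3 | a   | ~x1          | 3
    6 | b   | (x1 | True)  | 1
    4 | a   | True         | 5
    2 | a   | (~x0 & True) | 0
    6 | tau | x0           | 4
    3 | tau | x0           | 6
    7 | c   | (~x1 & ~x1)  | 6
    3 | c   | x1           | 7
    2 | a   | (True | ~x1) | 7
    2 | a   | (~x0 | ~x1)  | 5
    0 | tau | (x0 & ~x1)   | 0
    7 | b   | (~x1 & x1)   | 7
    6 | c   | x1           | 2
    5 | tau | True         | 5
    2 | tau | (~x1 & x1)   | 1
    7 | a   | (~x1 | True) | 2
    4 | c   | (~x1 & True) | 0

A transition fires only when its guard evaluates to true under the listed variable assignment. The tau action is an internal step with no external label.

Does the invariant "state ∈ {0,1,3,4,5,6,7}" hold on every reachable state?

Allowed set {0,1,3,4,5,6,7}
R = {0,1,2,5,7}
  0: ✓
  1: ✓
  2: VIOLATES
  5: ✓
  7: ✓
reach 2 via b — violates

Answer: INVARIANT VIOLATED at state 2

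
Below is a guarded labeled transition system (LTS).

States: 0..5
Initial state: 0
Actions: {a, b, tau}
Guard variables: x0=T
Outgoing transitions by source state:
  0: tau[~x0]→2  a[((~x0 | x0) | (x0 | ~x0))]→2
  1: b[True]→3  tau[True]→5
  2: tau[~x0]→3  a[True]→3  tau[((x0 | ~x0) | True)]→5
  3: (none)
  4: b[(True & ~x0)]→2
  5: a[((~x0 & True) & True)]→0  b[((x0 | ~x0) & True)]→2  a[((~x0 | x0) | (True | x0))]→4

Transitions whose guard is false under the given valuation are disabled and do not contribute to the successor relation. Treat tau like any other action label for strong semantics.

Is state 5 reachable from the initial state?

Answer: REACHABLE

Analysis:
7 transition(s) survive guard evaluation.
Layer 0: {0}
Layer 1: {2}  now seen {0,2}
Layer 2: {3,5}  now seen {0,2,3,5}
Layer 3: {4}  now seen {0,2,3,4,5}
R = {0,2,3,4,5}
witness 5: a·tau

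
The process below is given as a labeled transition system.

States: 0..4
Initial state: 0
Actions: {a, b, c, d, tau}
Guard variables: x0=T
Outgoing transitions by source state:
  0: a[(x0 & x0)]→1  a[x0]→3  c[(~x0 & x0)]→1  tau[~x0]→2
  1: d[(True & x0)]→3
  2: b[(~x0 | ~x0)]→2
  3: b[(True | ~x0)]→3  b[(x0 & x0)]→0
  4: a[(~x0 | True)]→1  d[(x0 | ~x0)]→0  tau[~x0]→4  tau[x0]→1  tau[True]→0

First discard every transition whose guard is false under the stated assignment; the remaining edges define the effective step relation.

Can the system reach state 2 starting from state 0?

After dropping false guards: 9 live edges.
L0 = {0}
L1 = {1,3}  now seen {0,1,3}
Reachable = {0,1,3}

Answer: UNREACHABLE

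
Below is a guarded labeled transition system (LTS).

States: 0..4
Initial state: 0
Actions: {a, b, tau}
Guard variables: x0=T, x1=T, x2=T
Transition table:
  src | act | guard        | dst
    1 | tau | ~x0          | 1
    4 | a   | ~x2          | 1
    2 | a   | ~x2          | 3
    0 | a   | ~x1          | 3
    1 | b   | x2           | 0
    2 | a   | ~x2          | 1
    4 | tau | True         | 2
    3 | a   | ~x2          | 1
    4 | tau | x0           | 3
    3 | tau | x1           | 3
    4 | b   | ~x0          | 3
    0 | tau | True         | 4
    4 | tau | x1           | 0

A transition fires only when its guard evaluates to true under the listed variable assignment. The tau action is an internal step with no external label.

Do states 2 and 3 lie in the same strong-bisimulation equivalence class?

Answer: NOT BISIMILAR

Analysis:
Refine partition for ~:
  P[0] = {{0,1,2,3,4}}
  P[1] = {{0,3,4},{1},{2}}
  P[2] = {{0,3},{1},{2},{4}}
  P[3] = {{0},{1},{2},{3},{4}}
stable after 4 split(s): 5 block(s)
[2]={2}  [3]={3}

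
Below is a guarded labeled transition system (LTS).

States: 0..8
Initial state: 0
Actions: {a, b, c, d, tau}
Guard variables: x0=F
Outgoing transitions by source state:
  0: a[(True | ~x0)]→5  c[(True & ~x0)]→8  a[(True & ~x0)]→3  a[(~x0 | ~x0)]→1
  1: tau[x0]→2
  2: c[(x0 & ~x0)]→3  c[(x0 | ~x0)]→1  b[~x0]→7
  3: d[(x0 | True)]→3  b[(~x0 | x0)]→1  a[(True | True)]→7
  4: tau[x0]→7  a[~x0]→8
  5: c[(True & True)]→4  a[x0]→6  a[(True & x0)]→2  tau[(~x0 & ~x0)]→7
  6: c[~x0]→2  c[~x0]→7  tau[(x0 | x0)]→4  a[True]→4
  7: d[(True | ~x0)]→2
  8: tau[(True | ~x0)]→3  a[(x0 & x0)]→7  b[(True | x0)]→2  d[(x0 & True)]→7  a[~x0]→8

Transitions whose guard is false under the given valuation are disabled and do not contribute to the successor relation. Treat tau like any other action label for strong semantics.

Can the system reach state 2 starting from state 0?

Answer: REACHABLE

Analysis:
After dropping false guards: 19 live edges.
depth 0: {0}
depth 1: {1,3,5,8}  cumulative {0,1,3,5,8}
depth 2: {2,4,7}  cumulative {0,1,2,3,4,5,7,8}
Reachable = {0,1,2,3,4,5,7,8}
trace reaching 2: c·b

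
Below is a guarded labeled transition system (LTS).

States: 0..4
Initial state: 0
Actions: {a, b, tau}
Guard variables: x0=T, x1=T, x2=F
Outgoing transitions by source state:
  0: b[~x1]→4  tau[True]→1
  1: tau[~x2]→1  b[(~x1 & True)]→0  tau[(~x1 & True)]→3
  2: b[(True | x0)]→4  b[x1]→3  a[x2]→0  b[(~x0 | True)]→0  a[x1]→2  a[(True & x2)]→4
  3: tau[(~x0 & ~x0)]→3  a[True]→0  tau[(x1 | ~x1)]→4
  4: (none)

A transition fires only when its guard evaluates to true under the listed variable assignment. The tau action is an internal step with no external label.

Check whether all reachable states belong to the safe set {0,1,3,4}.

Answer: INVARIANT HOLDS

Working:
Safe = {0,1,3,4}
R = {0,1}
  0: ok
  1: ok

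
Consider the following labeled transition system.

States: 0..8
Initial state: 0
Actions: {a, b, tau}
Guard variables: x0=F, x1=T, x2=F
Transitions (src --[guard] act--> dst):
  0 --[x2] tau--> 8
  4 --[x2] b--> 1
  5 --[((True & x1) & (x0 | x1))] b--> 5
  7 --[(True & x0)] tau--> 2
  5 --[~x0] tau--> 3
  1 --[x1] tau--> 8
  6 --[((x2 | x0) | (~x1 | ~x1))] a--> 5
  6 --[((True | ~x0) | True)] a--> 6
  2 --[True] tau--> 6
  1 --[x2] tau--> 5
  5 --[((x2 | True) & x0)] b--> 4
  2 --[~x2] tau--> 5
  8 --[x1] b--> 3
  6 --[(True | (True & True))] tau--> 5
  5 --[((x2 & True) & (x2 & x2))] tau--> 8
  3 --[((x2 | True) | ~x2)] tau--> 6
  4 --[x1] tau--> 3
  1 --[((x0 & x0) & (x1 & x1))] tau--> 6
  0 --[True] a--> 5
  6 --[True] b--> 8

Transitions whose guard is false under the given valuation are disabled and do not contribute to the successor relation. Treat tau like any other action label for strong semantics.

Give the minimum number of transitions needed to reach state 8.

Answer: 4

Analysis:
Layered search for 8:
  Layer 0: {0}
  Layer 1: {5}
  Layer 2: {3}
  Layer 3: {6}
  Layer 4: {8}
first hit 8 at d=4 via a·tau·tau·b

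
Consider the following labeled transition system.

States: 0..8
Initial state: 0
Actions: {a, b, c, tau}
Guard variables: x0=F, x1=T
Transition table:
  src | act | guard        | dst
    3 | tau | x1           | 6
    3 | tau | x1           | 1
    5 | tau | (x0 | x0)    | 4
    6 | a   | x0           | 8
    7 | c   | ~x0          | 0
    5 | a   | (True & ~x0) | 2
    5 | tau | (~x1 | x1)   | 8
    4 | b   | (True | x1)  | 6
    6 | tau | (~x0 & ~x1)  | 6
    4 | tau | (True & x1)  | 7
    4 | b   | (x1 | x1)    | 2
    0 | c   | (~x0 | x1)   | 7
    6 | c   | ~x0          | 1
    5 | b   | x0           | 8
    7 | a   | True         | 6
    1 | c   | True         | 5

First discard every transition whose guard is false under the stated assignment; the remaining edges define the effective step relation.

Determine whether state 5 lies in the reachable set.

Answer: REACHABLE

Analysis:
12 transition(s) survive guard evaluation.
Layer 0: {0}
Layer 1: {7}  now seen {0,7}
Layer 2: {6}  now seen {0,6,7}
Layer 3: {1}  now seen {0,1,6,7}
Layer 4: {5}  now seen {0,1,5,6,7}
Layer 5: {2,8}  now seen {0,1,2,5,6,7,8}
Reach set: {0,1,2,5,6,7,8}
trace reaching 5: c·a·c·c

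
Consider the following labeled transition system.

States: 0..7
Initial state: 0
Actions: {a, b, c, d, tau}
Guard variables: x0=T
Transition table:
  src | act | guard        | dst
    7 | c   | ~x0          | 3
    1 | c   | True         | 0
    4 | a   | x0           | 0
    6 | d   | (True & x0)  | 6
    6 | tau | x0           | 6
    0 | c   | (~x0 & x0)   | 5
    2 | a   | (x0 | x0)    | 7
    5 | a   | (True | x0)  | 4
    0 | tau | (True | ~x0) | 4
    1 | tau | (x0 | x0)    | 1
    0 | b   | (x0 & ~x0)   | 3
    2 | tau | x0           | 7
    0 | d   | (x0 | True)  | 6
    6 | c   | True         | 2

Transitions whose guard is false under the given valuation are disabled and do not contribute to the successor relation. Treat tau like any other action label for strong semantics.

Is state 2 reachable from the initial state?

11 transition(s) survive guard evaluation.
depth 0: {0}
depth 1: {4,6}  now seen {0,4,6}
depth 2: {2}  now seen {0,2,4,6}
depth 3: {7}  now seen {0,2,4,6,7}
Reachable = {0,2,4,6,7}
Path to 2: d·c

Answer: REACHABLE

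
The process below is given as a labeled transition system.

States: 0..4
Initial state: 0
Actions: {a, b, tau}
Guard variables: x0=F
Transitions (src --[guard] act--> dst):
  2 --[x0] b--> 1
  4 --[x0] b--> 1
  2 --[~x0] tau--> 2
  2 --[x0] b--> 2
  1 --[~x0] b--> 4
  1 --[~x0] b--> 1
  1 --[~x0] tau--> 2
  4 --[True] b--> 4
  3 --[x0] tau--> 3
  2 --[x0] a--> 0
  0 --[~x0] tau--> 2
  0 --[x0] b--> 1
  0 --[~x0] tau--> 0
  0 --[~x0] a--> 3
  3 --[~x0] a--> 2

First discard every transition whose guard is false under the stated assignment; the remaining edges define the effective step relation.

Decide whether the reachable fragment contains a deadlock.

R = {0,2,3}
  0: a→3  tau→0  tau→2  [3 exit(s)]
  2: tau→2  [1 exit(s)]
  3: a→2  [1 exit(s)]

Answer: DEADLOCK-FREE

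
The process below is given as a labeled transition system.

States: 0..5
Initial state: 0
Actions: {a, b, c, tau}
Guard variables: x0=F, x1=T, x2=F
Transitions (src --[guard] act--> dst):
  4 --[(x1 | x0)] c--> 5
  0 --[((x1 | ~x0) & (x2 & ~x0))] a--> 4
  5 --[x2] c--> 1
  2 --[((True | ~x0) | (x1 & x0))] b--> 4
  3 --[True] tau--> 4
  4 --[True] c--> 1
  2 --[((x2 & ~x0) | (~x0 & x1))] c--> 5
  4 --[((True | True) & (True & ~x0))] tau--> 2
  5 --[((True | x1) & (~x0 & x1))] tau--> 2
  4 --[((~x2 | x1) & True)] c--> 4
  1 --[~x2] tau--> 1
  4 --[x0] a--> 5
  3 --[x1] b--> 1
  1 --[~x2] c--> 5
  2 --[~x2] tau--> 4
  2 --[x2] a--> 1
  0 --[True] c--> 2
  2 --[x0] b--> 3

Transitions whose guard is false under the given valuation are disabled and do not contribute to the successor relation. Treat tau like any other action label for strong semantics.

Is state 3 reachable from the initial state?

Answer: UNREACHABLE

Trace:
Guard filter leaves 13 enabled edge(s).
depth 0: {0}
depth 1: {2}  now seen {0,2}
depth 2: {4,5}  now seen {0,2,4,5}
depth 3: {1}  now seen {0,1,2,4,5}
Reach set: {0,1,2,4,5}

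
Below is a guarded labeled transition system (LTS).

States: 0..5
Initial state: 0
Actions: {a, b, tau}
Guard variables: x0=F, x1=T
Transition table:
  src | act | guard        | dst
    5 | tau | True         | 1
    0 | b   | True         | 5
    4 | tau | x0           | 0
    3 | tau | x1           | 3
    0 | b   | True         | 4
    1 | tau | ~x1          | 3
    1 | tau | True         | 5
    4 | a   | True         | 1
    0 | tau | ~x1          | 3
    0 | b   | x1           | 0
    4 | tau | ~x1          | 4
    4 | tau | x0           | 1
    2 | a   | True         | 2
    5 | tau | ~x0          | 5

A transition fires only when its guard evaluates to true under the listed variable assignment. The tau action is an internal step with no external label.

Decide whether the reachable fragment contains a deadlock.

Answer: DEADLOCK-FREE

Trace:
R = {0,1,4,5}
  0: b→0  b→4  b→5  [3 exit(s)]
  1: tau→5  [1 exit(s)]
  4: a→1  [1 exit(s)]
  5: tau→1  tau→5  [2 exit(s)]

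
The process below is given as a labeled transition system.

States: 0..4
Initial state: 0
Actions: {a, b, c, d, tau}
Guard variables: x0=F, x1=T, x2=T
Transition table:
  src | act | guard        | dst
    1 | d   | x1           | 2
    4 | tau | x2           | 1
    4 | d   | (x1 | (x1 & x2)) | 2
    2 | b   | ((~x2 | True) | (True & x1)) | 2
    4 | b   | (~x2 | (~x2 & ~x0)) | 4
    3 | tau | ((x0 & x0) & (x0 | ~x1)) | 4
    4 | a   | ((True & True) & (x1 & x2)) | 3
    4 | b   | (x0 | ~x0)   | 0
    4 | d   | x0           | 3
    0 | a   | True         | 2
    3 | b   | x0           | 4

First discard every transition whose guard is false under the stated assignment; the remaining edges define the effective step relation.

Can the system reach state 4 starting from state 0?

After dropping false guards: 7 live edges.
L0 = {0}
L1 = {2}  cumulative {0,2}
Reach set: {0,2}

Answer: UNREACHABLE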